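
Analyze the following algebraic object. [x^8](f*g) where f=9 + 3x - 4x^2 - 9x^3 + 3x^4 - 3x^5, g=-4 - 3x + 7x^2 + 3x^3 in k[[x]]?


[x^8] = sum a_i*b_j, i+j=8
  -3*3=-9
Sum=-9


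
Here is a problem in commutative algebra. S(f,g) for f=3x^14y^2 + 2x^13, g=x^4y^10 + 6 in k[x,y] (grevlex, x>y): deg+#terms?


LT(f)=3x^14y^2, LT(g)=x^4y^10
lcm(LM)=x^14y^10
S(f,g) (scaled by 3 to clear denominators) = y^8*f - 3x^10*g = 2x^13y^8 - 18x^10
2 terms, deg 21.
21+2=23


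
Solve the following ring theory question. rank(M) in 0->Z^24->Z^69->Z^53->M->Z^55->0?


Alt sum=0:
(-1)^0*24 + (-1)^1*69 + (-1)^2*53 + (-1)^3*? + (-1)^4*55=0
rank(M)=63


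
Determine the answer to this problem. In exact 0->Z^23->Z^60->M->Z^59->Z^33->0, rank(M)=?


Alt sum=0:
(-1)^0*23 + (-1)^1*60 + (-1)^2*? + (-1)^3*59 + (-1)^4*33=0
rank(M)=63


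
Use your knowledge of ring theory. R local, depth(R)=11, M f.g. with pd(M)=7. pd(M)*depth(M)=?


pd+depth=11
depth=11-7=4
pd*depth=7*4=28


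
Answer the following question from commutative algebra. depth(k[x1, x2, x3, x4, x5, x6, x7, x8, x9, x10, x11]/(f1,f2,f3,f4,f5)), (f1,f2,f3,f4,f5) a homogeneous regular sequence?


depth(R)=11
depth(R/I)=11-5=6


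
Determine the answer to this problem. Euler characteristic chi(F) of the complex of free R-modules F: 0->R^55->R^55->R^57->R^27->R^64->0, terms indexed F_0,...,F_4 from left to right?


chi = sum (-1)^i * rank:
(-1)^0*55=55
(-1)^1*55=-55
(-1)^2*57=57
(-1)^3*27=-27
(-1)^4*64=64
chi=94


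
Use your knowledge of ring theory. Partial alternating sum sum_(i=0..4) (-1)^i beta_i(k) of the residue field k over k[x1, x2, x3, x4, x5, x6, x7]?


Koszul resolution: beta_i(k)=C(n,i), n=7
sum_(i=0..p) (-1)^i C(n,i) = (-1)^p C(n-1,p)
(-1)^4*C(6,4) = (-1)^4*15 = 15


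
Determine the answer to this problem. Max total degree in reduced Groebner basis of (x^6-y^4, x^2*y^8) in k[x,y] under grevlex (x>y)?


LT(f1)=x^6, LT(f2)=x^2y^8, lcm=x^6y^8
S(f1,f2) = y^8*f1 - x^4*f2 = -y^12
Reduced GB = {f1, f2, y^12}; degrees 6, 10, 12
Max = 12


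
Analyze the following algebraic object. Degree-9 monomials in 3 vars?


C(d+n-1,n-1)=C(11,2)=55


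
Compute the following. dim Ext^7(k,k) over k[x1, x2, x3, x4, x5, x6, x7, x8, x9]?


C(n,i)=C(9,7)=36


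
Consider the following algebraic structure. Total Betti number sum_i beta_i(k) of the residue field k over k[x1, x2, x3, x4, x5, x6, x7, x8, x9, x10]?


Koszul resolution: beta_i(k)=C(n,i), n=10
sum_i C(10,i) = 2^10 = 1024


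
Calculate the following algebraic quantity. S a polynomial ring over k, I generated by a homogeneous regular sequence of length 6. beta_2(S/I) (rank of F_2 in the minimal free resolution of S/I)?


Regular sequence => Koszul complex is the minimal free resolution.
Syz_1 minimally generated by Koszul relations f_i*e_j - f_j*e_i (i<j): mu(Syz_1) = beta_2 = C(m,2) = m(m-1)/2
m=6
6*5/2 = 15


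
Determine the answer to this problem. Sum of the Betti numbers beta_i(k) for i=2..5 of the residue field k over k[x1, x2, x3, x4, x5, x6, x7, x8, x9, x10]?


Koszul resolution: beta_i(k)=C(n,i), n=10
C(10,2)=45, C(10,3)=120, C(10,4)=210, C(10,5)=252
Sum=627


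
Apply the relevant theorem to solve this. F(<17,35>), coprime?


gcd(17,35)=1 => F=ab-a-b=17*35-17-35=595-52=543


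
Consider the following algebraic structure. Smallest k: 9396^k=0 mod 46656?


9396^k mod 46656:
k=1: 9396
k=2: 11664
k=3: 0
First zero at k = 3


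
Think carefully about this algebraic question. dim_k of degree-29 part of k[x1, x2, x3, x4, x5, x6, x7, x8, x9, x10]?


C(d+n-1,n-1)=C(38,9)=163011640


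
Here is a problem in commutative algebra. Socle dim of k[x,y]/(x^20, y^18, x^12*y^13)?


Socle = ann(m) = span of standard monomials u with x*u, y*u in I (staircase corners).
Minimal generators: x^20, x^12*y^13, y^18
Corners: x^11y^17, x^19y^12
Socle dim=2


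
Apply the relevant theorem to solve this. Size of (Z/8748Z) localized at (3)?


3-primary part: 8748=3^7*4
Size=3^7=2187


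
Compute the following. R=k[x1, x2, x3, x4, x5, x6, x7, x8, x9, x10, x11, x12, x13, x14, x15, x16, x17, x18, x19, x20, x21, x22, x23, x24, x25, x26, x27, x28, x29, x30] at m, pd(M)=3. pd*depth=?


pd+depth=30
depth=30-3=27
pd*depth=3*27=81


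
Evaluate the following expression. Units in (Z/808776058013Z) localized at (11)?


Local ring = Z/2357947691Z.
phi(2357947691) = 11^8*(11-1) = 2143588810


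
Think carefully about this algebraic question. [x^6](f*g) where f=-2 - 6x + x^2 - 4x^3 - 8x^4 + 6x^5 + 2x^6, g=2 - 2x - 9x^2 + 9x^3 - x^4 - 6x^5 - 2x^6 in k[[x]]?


[x^6] = sum a_i*b_j, i+j=6
  -2*-2=4
  -6*-6=36
  1*-1=-1
  -4*9=-36
  -8*-9=72
  6*-2=-12
  2*2=4
Sum=67


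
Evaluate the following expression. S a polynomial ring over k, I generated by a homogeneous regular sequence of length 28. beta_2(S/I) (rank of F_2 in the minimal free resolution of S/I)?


Regular sequence => Koszul complex is the minimal free resolution.
Syz_1 minimally generated by Koszul relations f_i*e_j - f_j*e_i (i<j): mu(Syz_1) = beta_2 = C(m,2) = m(m-1)/2
m=28
28*27/2 = 378


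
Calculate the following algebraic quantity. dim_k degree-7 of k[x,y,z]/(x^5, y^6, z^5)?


Need i<5, j<6, k<5 with i+j+k=7.
For each i, j ranges over max(0,7-i-4)..min(5,7-i):
  i=0: j in [3,5] -> 3
  i=1: j in [2,5] -> 4
  i=2: j in [1,5] -> 5
  i=3: j in [0,4] -> 5
  i=4: j in [0,3] -> 4
H(7) = 3+4+5+5+4 = 21


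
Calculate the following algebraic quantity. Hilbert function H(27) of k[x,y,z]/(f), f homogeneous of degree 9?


C(29,2)-C(20,2)=406-190=216


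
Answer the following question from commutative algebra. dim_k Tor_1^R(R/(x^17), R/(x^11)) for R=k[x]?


Tor_1(R/I,R/J)=(I cap J)/IJ=(x^17)/(x^28)
dim=28-17=min(17,11)=11


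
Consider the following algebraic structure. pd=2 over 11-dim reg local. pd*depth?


pd+depth=11
depth=11-2=9
pd*depth=2*9=18


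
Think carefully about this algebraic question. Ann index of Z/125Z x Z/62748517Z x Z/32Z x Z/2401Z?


Exponent = lcm of the cyclic orders; pairwise coprime => product.
5^3*13^7*2^5*7^4=125*62748517*32*2401=602636757268000


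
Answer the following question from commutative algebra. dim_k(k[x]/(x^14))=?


Basis: 1,x,...,x^13
dim=14


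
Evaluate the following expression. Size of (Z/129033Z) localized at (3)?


3-primary part: 129033=3^7*59
Size=3^7=2187


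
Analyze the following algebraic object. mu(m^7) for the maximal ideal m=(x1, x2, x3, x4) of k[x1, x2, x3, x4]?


Graded Nakayama: mu(m^d) = dim_k (m^d/m^(d+1)) = #degree-7 monomials in 4 vars
C(n+d-1,d)=C(10,7)=120


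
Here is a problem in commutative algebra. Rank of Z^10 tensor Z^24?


rank(M(x)N) = rank(M)*rank(N)
10*24 = 240


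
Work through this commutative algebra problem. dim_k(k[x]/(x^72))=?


Basis: 1,x,...,x^71
dim=72


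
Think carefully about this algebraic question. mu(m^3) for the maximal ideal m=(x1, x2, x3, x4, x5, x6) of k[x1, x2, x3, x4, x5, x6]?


Graded Nakayama: mu(m^d) = dim_k (m^d/m^(d+1)) = #degree-3 monomials in 6 vars
C(n+d-1,d)=C(8,3)=56


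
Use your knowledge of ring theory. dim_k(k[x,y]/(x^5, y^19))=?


Basis: x^i*y^j, i<5, j<19
5*19=95


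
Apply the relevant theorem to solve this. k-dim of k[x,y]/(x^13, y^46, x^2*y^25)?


k[x,y]/I, I = (x^13, y^46, x^2*y^25)
Rect: 13x46=598. Corner: (13-2)x(46-25)=231.
dim = 598-231 = 367


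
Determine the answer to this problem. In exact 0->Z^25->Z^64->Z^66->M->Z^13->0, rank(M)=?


Alt sum=0:
(-1)^0*25 + (-1)^1*64 + (-1)^2*66 + (-1)^3*? + (-1)^4*13=0
rank(M)=40


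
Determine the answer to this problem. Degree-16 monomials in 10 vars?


C(d+n-1,n-1)=C(25,9)=2042975


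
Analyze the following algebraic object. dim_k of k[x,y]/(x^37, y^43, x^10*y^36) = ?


k[x,y]/I, I = (x^37, y^43, x^10*y^36)
Rect: 37x43=1591. Corner: (37-10)x(43-36)=189.
dim = 1591-189 = 1402


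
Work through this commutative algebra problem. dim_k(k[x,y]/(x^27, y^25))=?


Basis: x^i*y^j, i<27, j<25
27*25=675


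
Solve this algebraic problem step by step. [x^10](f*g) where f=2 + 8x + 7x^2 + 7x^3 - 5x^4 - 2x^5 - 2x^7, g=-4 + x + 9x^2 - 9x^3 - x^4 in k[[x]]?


[x^10] = sum a_i*b_j, i+j=10
  -2*-9=18
Sum=18


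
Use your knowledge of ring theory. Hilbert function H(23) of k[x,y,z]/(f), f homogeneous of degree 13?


C(25,2)-C(12,2)=300-66=234


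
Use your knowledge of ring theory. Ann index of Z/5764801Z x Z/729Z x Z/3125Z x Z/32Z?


Exponent = lcm of the cyclic orders; pairwise coprime => product.
7^8*3^6*5^5*2^5=5764801*729*3125*32=420253992900000


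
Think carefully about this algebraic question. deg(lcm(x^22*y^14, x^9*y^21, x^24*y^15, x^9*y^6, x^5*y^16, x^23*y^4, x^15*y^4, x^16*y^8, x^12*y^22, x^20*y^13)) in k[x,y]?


lcm = componentwise max:
x: max(22,9,24,9,5,23,15,16,12,20)=24
y: max(14,21,15,6,16,4,4,8,22,13)=22
Total=24+22=46


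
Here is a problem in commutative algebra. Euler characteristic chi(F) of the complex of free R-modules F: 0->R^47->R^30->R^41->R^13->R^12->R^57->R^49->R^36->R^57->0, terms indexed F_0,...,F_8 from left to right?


chi = sum (-1)^i * rank:
(-1)^0*47=47
(-1)^1*30=-30
(-1)^2*41=41
(-1)^3*13=-13
(-1)^4*12=12
(-1)^5*57=-57
(-1)^6*49=49
(-1)^7*36=-36
(-1)^8*57=57
chi=70


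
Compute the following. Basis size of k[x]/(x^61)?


Basis: 1,x,...,x^60
dim=61


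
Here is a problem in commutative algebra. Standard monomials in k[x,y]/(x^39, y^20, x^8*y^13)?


k[x,y]/I, I = (x^39, y^20, x^8*y^13)
Rect: 39x20=780. Corner: (39-8)x(20-13)=217.
dim = 780-217 = 563


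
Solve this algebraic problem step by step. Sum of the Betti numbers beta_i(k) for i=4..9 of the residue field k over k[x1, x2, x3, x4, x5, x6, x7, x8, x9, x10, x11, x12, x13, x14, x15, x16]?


Koszul resolution: beta_i(k)=C(n,i), n=16
C(16,4)=1820, C(16,5)=4368, C(16,6)=8008, C(16,7)=11440, C(16,8)=12870, C(16,9)=11440
Sum=49946


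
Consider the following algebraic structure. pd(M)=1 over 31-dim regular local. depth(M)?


pd+depth=depth(R)=31
depth=31-1=30


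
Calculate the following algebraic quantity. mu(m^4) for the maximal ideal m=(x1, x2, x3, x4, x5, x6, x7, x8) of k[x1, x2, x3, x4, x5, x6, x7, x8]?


Graded Nakayama: mu(m^d) = dim_k (m^d/m^(d+1)) = #degree-4 monomials in 8 vars
C(n+d-1,d)=C(11,4)=330


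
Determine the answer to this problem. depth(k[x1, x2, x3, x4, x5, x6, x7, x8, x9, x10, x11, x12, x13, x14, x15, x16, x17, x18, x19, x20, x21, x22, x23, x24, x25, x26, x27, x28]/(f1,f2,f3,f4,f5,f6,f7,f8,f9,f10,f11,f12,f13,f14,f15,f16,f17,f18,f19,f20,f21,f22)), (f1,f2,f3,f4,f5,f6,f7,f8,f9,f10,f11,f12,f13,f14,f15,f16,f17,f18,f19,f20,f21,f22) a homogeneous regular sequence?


depth(R)=28
depth(R/I)=28-22=6


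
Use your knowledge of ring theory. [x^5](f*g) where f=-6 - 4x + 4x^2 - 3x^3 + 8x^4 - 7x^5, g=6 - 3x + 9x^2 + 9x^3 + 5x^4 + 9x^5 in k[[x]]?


[x^5] = sum a_i*b_j, i+j=5
  -6*9=-54
  -4*5=-20
  4*9=36
  -3*9=-27
  8*-3=-24
  -7*6=-42
Sum=-131


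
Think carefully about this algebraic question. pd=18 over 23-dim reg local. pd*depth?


pd+depth=23
depth=23-18=5
pd*depth=18*5=90


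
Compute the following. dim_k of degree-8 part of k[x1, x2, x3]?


C(d+n-1,n-1)=C(10,2)=45


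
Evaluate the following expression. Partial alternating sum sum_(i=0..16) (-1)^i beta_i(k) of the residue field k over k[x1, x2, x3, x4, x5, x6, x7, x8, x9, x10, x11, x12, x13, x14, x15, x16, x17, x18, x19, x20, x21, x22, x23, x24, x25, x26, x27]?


Koszul resolution: beta_i(k)=C(n,i), n=27
sum_(i=0..p) (-1)^i C(n,i) = (-1)^p C(n-1,p)
(-1)^16*C(26,16) = (-1)^16*5311735 = 5311735


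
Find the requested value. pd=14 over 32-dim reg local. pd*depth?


pd+depth=32
depth=32-14=18
pd*depth=14*18=252


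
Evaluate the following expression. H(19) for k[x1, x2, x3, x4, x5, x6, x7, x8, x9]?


C(d+n-1,n-1)=C(27,8)=2220075


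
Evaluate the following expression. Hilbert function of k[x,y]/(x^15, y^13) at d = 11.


k[x,y], I = (x^15, y^13), d = 11
Need i < 15 and d-i < 13.
Range: 0 <= i <= 11.
H(11) = 12


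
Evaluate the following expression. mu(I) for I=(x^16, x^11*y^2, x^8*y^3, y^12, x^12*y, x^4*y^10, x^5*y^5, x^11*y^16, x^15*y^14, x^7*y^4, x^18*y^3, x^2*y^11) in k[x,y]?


Remove redundant (divisible by others).
x^15*y^14 redundant.
x^18*y^3 redundant.
x^11*y^16 redundant.
Min: x^16, x^12*y, x^11*y^2, x^8*y^3, x^7*y^4, x^5*y^5, x^4*y^10, x^2*y^11, y^12
Count=9


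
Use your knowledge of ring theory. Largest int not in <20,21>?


gcd(20,21)=1 => F=ab-a-b=20*21-20-21=420-41=379


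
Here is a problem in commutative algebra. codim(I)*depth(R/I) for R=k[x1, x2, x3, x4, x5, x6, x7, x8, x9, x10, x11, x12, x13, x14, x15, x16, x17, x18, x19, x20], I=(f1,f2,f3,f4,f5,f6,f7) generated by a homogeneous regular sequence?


codim=7, depth=dim(R/I)=20-7=13
Product=7*13=91


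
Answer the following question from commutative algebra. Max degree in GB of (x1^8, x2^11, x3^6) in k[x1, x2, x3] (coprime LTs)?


Pure powers, coprime LTs => already GB.
Degrees: 8, 11, 6
Max=11


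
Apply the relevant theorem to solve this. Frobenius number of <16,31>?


gcd(16,31)=1 => F=ab-a-b=16*31-16-31=496-47=449


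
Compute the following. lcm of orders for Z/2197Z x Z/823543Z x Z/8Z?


Exponent = lcm of the cyclic orders; pairwise coprime => product.
13^3*7^7*2^3=2197*823543*8=14474591768


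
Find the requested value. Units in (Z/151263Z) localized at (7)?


Local ring = Z/16807Z.
phi(16807) = 7^4*(7-1) = 14406


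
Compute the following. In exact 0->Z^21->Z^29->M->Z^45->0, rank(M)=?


Alt sum=0:
(-1)^0*21 + (-1)^1*29 + (-1)^2*? + (-1)^3*45=0
rank(M)=53


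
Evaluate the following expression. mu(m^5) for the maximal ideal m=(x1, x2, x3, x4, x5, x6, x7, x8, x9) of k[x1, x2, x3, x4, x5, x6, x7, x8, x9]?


Graded Nakayama: mu(m^d) = dim_k (m^d/m^(d+1)) = #degree-5 monomials in 9 vars
C(n+d-1,d)=C(13,5)=1287


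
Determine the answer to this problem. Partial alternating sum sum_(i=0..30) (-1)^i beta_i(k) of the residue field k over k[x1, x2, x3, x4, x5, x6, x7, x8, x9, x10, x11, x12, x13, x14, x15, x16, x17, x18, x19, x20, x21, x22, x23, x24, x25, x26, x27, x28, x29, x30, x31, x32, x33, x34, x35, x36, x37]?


Koszul resolution: beta_i(k)=C(n,i), n=37
sum_(i=0..p) (-1)^i C(n,i) = (-1)^p C(n-1,p)
(-1)^30*C(36,30) = (-1)^30*1947792 = 1947792


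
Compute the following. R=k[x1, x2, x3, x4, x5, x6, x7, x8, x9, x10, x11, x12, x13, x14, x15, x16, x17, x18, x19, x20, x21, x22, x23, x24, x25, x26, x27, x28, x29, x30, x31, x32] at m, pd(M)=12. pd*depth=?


pd+depth=32
depth=32-12=20
pd*depth=12*20=240


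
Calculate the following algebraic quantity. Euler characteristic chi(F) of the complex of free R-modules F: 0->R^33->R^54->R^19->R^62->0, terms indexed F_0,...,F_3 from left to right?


chi = sum (-1)^i * rank:
(-1)^0*33=33
(-1)^1*54=-54
(-1)^2*19=19
(-1)^3*62=-62
chi=-64


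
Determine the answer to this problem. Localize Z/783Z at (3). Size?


3-primary part: 783=3^3*29
Size=3^3=27


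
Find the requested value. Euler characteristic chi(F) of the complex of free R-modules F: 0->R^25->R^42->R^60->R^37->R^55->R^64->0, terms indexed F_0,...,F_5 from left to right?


chi = sum (-1)^i * rank:
(-1)^0*25=25
(-1)^1*42=-42
(-1)^2*60=60
(-1)^3*37=-37
(-1)^4*55=55
(-1)^5*64=-64
chi=-3


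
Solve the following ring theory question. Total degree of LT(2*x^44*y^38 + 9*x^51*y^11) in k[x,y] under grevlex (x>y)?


LT: 2*x^44*y^38
deg_x=44, deg_y=38
Total=44+38=82


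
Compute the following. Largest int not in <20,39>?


gcd(20,39)=1 => F=ab-a-b=20*39-20-39=780-59=721


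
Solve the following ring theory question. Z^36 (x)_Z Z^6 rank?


rank(M(x)N) = rank(M)*rank(N)
36*6 = 216


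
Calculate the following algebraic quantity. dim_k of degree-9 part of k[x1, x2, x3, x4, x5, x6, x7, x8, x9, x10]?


C(d+n-1,n-1)=C(18,9)=48620


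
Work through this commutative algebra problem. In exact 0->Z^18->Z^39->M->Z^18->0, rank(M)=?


Alt sum=0:
(-1)^0*18 + (-1)^1*39 + (-1)^2*? + (-1)^3*18=0
rank(M)=39


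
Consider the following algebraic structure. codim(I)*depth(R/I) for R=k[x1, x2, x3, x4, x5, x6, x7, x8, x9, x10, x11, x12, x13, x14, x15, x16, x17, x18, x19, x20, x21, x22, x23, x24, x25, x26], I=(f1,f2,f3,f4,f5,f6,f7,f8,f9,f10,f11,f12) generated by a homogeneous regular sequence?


codim=12, depth=dim(R/I)=26-12=14
Product=12*14=168


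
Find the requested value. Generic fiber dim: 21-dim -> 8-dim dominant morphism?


dim(fiber)=dim(X)-dim(Y)=21-8=13


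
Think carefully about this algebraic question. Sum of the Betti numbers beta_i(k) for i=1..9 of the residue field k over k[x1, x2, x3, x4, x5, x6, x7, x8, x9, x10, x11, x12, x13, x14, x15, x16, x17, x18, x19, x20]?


Koszul resolution: beta_i(k)=C(n,i), n=20
C(20,1)=20, C(20,2)=190, C(20,3)=1140, C(20,4)=4845, C(20,5)=15504, C(20,6)=38760, C(20,7)=77520, C(20,8)=125970, C(20,9)=167960
Sum=431909


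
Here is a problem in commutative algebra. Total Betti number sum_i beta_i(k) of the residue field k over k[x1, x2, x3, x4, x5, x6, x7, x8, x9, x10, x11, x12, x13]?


Koszul resolution: beta_i(k)=C(n,i), n=13
sum_i C(13,i) = 2^13 = 8192


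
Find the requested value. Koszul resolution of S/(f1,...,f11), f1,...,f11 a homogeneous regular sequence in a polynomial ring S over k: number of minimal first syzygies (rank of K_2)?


Regular sequence => Koszul complex is the minimal free resolution.
Syz_1 minimally generated by Koszul relations f_i*e_j - f_j*e_i (i<j): mu(Syz_1) = beta_2 = C(m,2) = m(m-1)/2
m=11
11*10/2 = 55


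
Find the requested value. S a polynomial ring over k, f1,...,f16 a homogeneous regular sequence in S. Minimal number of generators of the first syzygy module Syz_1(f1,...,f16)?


Regular sequence => Koszul complex is the minimal free resolution.
Syz_1 minimally generated by Koszul relations f_i*e_j - f_j*e_i (i<j): mu(Syz_1) = beta_2 = C(m,2) = m(m-1)/2
m=16
16*15/2 = 120


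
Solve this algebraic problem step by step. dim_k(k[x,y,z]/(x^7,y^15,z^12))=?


Basis: x^iy^jz^k, i<7,j<15,k<12
7*15*12=1260


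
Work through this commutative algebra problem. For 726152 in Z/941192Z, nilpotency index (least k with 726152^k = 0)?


726152^k mod 941192:
k=1: 726152
k=2: 497448
k=3: 900032
k=4: 76832
k=5: 672280
k=6: 0
First zero at k = 6


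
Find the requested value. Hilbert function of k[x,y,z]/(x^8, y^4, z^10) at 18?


Need i<8, j<4, k<10 with i+j+k=18.
For each i, j ranges over max(0,18-i-9)..min(3,18-i):
  i=0: j in [9,3] -> 0
  i=1: j in [8,3] -> 0
  i=2: j in [7,3] -> 0
  i=3: j in [6,3] -> 0
  i=4: j in [5,3] -> 0
  i=5: j in [4,3] -> 0
  i=6: j in [3,3] -> 1
  i=7: j in [2,3] -> 2
H(18) = 0+0+0+0+0+0+1+2 = 3


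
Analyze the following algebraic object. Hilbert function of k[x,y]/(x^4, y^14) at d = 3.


k[x,y], I = (x^4, y^14), d = 3
Need i < 4 and d-i < 14.
Range: 0 <= i <= 3.
H(3) = 4


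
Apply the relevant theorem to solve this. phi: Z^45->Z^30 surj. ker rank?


rank(ker) = 45-30 = 15


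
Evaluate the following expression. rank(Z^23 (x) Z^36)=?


rank(M(x)N) = rank(M)*rank(N)
23*36 = 828


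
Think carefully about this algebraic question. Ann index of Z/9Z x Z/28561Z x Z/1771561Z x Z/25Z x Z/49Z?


Exponent = lcm of the cyclic orders; pairwise coprime => product.
3^2*13^4*11^6*5^2*7^2=9*28561*1771561*25*49=557838029774025


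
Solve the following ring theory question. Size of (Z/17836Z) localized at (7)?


7-primary part: 17836=7^3*52
Size=7^3=343


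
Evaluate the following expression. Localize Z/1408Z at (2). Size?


2-primary part: 1408=2^7*11
Size=2^7=128


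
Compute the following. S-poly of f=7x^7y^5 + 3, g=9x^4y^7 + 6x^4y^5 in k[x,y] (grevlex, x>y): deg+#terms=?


LT(f)=7x^7y^5, LT(g)=9x^4y^7
lcm(LM)=x^7y^7
S(f,g) (scaled by 63 to clear denominators) = 9y^2*f - 7x^3*g = -42x^7y^5 + 27y^2
2 terms, deg 12.
12+2=14


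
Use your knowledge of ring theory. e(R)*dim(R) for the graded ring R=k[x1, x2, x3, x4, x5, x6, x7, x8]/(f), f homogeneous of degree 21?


e(R)=deg(f)=21, dim(R)=8-1=7
e*dim=21*7=147


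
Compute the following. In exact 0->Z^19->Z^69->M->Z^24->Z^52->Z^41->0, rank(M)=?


Alt sum=0:
(-1)^0*19 + (-1)^1*69 + (-1)^2*? + (-1)^3*24 + (-1)^4*52 + (-1)^5*41=0
rank(M)=63


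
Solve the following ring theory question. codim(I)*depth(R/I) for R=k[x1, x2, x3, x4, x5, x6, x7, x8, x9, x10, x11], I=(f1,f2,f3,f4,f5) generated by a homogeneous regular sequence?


codim=5, depth=dim(R/I)=11-5=6
Product=5*6=30


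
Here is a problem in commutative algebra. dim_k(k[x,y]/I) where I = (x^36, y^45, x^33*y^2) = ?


k[x,y]/I, I = (x^36, y^45, x^33*y^2)
Rect: 36x45=1620. Corner: (36-33)x(45-2)=129.
dim = 1620-129 = 1491


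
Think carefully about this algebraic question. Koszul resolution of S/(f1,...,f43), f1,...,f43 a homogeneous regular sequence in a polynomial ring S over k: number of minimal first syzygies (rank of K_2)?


Regular sequence => Koszul complex is the minimal free resolution.
Syz_1 minimally generated by Koszul relations f_i*e_j - f_j*e_i (i<j): mu(Syz_1) = beta_2 = C(m,2) = m(m-1)/2
m=43
43*42/2 = 903


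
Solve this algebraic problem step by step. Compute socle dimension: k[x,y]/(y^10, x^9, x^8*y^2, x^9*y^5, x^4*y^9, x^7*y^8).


Socle = ann(m) = span of standard monomials u with x*u, y*u in I (staircase corners).
Redundant generators: x^9*y^5
Minimal generators: x^9, x^8*y^2, x^7*y^8, x^4*y^9, y^10
Corners: x^3y^9, x^6y^8, x^7y^7, x^8y
Socle dim=4


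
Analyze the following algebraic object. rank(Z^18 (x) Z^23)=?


rank(M(x)N) = rank(M)*rank(N)
18*23 = 414


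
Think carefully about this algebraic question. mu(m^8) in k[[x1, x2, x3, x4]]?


C(n+d-1,d)=C(11,8)=165


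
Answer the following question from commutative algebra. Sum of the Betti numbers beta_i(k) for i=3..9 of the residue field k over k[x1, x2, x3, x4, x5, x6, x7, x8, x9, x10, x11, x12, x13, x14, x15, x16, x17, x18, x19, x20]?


Koszul resolution: beta_i(k)=C(n,i), n=20
C(20,3)=1140, C(20,4)=4845, C(20,5)=15504, C(20,6)=38760, C(20,7)=77520, C(20,8)=125970, C(20,9)=167960
Sum=431699


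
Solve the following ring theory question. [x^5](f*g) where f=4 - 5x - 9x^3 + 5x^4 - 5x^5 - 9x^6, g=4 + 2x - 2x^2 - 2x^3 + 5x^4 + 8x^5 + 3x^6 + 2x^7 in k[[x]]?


[x^5] = sum a_i*b_j, i+j=5
  4*8=32
  -5*5=-25
  -9*-2=18
  5*2=10
  -5*4=-20
Sum=15


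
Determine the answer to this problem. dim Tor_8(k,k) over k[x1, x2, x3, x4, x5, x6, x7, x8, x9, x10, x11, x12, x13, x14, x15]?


Koszul: C(n,i)=C(15,8)=6435


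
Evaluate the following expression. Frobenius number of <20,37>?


gcd(20,37)=1 => F=ab-a-b=20*37-20-37=740-57=683


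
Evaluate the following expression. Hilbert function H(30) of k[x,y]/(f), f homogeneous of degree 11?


H(t)=d for t>=d-1.
d=11, t=30
H(30)=11


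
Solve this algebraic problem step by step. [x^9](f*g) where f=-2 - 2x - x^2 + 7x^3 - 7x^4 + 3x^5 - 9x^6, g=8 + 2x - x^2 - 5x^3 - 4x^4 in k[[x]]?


[x^9] = sum a_i*b_j, i+j=9
  3*-4=-12
  -9*-5=45
Sum=33


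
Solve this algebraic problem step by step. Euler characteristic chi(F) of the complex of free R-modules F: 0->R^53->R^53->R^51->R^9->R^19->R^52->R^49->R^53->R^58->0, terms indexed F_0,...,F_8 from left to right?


chi = sum (-1)^i * rank:
(-1)^0*53=53
(-1)^1*53=-53
(-1)^2*51=51
(-1)^3*9=-9
(-1)^4*19=19
(-1)^5*52=-52
(-1)^6*49=49
(-1)^7*53=-53
(-1)^8*58=58
chi=63


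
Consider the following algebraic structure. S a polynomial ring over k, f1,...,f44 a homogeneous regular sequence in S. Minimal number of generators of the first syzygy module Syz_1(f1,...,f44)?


Regular sequence => Koszul complex is the minimal free resolution.
Syz_1 minimally generated by Koszul relations f_i*e_j - f_j*e_i (i<j): mu(Syz_1) = beta_2 = C(m,2) = m(m-1)/2
m=44
44*43/2 = 946


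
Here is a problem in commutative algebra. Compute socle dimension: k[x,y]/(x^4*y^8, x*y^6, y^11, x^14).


Socle = ann(m) = span of standard monomials u with x*u, y*u in I (staircase corners).
Redundant generators: x^4*y^8
Minimal generators: x^14, x*y^6, y^11
Corners: y^10, x^13y^5
Socle dim=2


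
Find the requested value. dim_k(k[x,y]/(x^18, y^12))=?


Basis: x^i*y^j, i<18, j<12
18*12=216


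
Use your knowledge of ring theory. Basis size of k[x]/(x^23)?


Basis: 1,x,...,x^22
dim=23


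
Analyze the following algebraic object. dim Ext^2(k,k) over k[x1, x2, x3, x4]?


C(n,i)=C(4,2)=6


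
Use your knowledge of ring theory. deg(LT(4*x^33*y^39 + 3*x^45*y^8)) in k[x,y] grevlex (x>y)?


LT: 4*x^33*y^39
deg_x=33, deg_y=39
Total=33+39=72


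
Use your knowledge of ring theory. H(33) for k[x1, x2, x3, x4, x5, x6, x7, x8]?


C(d+n-1,n-1)=C(40,7)=18643560


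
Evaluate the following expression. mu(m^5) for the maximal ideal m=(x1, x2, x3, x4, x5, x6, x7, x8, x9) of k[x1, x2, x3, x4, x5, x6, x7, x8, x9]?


Graded Nakayama: mu(m^d) = dim_k (m^d/m^(d+1)) = #degree-5 monomials in 9 vars
C(n+d-1,d)=C(13,5)=1287


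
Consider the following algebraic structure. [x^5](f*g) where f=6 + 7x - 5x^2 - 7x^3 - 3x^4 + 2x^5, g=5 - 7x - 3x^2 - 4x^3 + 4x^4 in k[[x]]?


[x^5] = sum a_i*b_j, i+j=5
  7*4=28
  -5*-4=20
  -7*-3=21
  -3*-7=21
  2*5=10
Sum=100


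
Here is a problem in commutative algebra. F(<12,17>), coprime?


gcd(12,17)=1 => F=ab-a-b=12*17-12-17=204-29=175


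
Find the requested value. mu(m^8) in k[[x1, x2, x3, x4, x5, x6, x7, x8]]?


C(n+d-1,d)=C(15,8)=6435


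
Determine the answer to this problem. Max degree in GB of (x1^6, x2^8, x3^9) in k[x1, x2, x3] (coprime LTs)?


Pure powers, coprime LTs => already GB.
Degrees: 6, 8, 9
Max=9


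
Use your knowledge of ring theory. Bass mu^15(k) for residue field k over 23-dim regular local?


C(n,i)=C(23,15)=490314


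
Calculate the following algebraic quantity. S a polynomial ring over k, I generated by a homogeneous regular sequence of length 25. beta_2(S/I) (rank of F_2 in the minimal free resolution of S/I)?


Regular sequence => Koszul complex is the minimal free resolution.
Syz_1 minimally generated by Koszul relations f_i*e_j - f_j*e_i (i<j): mu(Syz_1) = beta_2 = C(m,2) = m(m-1)/2
m=25
25*24/2 = 300


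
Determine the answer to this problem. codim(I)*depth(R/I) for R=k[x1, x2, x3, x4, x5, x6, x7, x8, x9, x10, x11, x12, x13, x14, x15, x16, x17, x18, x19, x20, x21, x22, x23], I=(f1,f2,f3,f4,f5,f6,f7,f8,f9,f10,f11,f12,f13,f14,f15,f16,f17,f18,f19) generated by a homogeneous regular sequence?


codim=19, depth=dim(R/I)=23-19=4
Product=19*4=76


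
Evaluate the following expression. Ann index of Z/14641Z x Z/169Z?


Exponent = lcm of the cyclic orders; pairwise coprime => product.
11^4*13^2=14641*169=2474329


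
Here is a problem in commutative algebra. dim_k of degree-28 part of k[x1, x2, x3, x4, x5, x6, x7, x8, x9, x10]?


C(d+n-1,n-1)=C(37,9)=124403620


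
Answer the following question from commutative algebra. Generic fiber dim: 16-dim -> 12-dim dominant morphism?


dim(fiber)=dim(X)-dim(Y)=16-12=4


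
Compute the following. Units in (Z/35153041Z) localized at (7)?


Local ring = Z/2401Z.
phi(2401) = 7^3*(7-1) = 2058


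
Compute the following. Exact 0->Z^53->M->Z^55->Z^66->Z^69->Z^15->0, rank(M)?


Alt sum=0:
(-1)^0*53 + (-1)^1*? + (-1)^2*55 + (-1)^3*66 + (-1)^4*69 + (-1)^5*15=0
rank(M)=96


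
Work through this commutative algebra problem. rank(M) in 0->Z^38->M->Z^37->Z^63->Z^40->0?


Alt sum=0:
(-1)^0*38 + (-1)^1*? + (-1)^2*37 + (-1)^3*63 + (-1)^4*40=0
rank(M)=52


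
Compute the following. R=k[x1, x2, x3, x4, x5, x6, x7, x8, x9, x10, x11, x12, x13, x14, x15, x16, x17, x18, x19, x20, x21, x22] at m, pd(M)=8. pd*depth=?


pd+depth=22
depth=22-8=14
pd*depth=8*14=112


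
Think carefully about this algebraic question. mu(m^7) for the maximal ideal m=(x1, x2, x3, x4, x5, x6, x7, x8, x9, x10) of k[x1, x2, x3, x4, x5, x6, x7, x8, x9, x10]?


Graded Nakayama: mu(m^d) = dim_k (m^d/m^(d+1)) = #degree-7 monomials in 10 vars
C(n+d-1,d)=C(16,7)=11440


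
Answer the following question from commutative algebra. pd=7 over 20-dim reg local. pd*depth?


pd+depth=20
depth=20-7=13
pd*depth=7*13=91


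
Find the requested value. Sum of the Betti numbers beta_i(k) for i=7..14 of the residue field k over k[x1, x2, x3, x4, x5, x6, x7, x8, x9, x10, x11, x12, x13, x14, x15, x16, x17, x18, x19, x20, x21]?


Koszul resolution: beta_i(k)=C(n,i), n=21
C(21,7)=116280, C(21,8)=203490, C(21,9)=293930, C(21,10)=352716, C(21,11)=352716, C(21,12)=293930, C(21,13)=203490, C(21,14)=116280
Sum=1932832


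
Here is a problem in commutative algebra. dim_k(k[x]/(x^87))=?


Basis: 1,x,...,x^86
dim=87


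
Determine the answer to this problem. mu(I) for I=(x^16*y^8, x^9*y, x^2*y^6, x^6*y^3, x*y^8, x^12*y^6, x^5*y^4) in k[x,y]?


Remove redundant (divisible by others).
x^12*y^6 redundant.
x^16*y^8 redundant.
Min: x^9*y, x^6*y^3, x^5*y^4, x^2*y^6, x*y^8
Count=5


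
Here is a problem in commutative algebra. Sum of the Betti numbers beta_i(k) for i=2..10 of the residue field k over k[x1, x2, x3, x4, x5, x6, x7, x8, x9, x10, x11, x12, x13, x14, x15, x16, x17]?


Koszul resolution: beta_i(k)=C(n,i), n=17
C(17,2)=136, C(17,3)=680, C(17,4)=2380, C(17,5)=6188, C(17,6)=12376, C(17,7)=19448, C(17,8)=24310, C(17,9)=24310, C(17,10)=19448
Sum=109276


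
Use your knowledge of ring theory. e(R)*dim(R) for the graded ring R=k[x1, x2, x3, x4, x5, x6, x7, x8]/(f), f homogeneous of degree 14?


e(R)=deg(f)=14, dim(R)=8-1=7
e*dim=14*7=98


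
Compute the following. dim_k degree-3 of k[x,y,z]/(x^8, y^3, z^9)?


Need i<8, j<3, k<9 with i+j+k=3.
For each i, j ranges over max(0,3-i-8)..min(2,3-i):
  i=0: j in [0,2] -> 3
  i=1: j in [0,2] -> 3
  i=2: j in [0,1] -> 2
  i=3: j in [0,0] -> 1
H(3) = 3+3+2+1 = 9


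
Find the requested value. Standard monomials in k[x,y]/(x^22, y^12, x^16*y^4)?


k[x,y]/I, I = (x^22, y^12, x^16*y^4)
Rect: 22x12=264. Corner: (22-16)x(12-4)=48.
dim = 264-48 = 216


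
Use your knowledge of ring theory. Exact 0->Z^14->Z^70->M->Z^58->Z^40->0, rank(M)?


Alt sum=0:
(-1)^0*14 + (-1)^1*70 + (-1)^2*? + (-1)^3*58 + (-1)^4*40=0
rank(M)=74


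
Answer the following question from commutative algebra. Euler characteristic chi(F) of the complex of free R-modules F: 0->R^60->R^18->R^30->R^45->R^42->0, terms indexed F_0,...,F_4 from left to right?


chi = sum (-1)^i * rank:
(-1)^0*60=60
(-1)^1*18=-18
(-1)^2*30=30
(-1)^3*45=-45
(-1)^4*42=42
chi=69


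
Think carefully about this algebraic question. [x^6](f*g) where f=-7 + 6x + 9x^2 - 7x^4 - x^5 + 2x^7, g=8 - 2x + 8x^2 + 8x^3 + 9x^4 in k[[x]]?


[x^6] = sum a_i*b_j, i+j=6
  9*9=81
  -7*8=-56
  -1*-2=2
Sum=27


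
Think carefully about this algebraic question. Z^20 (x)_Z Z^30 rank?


rank(M(x)N) = rank(M)*rank(N)
20*30 = 600


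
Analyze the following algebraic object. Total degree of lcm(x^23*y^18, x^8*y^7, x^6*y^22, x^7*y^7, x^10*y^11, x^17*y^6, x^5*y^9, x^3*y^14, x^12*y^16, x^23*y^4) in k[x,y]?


lcm = componentwise max:
x: max(23,8,6,7,10,17,5,3,12,23)=23
y: max(18,7,22,7,11,6,9,14,16,4)=22
Total=23+22=45


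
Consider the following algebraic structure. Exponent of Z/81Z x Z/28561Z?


Exponent = lcm of the cyclic orders; pairwise coprime => product.
3^4*13^4=81*28561=2313441


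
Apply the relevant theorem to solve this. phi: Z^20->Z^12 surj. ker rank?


rank(ker) = 20-12 = 8


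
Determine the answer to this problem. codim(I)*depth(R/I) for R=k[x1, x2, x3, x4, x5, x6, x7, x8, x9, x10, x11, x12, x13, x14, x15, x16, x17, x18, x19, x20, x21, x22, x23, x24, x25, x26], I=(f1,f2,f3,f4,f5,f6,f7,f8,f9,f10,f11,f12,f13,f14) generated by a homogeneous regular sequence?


codim=14, depth=dim(R/I)=26-14=12
Product=14*12=168


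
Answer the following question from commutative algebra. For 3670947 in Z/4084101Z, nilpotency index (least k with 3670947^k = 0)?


3670947^k mod 4084101:
k=1: 3670947
k=2: 1226421
k=3: 1416933
k=4: 3500658
k=5: 0
First zero at k = 5


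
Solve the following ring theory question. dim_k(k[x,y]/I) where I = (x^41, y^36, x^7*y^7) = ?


k[x,y]/I, I = (x^41, y^36, x^7*y^7)
Rect: 41x36=1476. Corner: (41-7)x(36-7)=986.
dim = 1476-986 = 490


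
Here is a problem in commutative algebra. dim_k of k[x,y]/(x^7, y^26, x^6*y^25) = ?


k[x,y]/I, I = (x^7, y^26, x^6*y^25)
Rect: 7x26=182. Corner: (7-6)x(26-25)=1.
dim = 182-1 = 181


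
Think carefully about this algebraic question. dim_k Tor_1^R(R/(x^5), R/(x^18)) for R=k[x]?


Tor_1(R/I,R/J)=(I cap J)/IJ=(x^18)/(x^23)
dim=23-18=min(5,18)=5


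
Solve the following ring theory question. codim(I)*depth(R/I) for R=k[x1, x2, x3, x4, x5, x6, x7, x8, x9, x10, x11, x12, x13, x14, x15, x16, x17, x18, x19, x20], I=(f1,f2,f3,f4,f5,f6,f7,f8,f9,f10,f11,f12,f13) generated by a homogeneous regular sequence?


codim=13, depth=dim(R/I)=20-13=7
Product=13*7=91


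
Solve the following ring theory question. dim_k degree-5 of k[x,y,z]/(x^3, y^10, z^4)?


Need i<3, j<10, k<4 with i+j+k=5.
For each i, j ranges over max(0,5-i-3)..min(9,5-i):
  i=0: j in [2,5] -> 4
  i=1: j in [1,4] -> 4
  i=2: j in [0,3] -> 4
H(5) = 4+4+4 = 12


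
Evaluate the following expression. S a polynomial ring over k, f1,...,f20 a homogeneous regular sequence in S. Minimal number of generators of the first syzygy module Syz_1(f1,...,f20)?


Regular sequence => Koszul complex is the minimal free resolution.
Syz_1 minimally generated by Koszul relations f_i*e_j - f_j*e_i (i<j): mu(Syz_1) = beta_2 = C(m,2) = m(m-1)/2
m=20
20*19/2 = 190


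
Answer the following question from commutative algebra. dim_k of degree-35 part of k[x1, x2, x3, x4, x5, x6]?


C(d+n-1,n-1)=C(40,5)=658008


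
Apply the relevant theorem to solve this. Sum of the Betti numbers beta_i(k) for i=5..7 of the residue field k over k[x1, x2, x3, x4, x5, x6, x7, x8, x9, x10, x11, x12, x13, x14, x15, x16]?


Koszul resolution: beta_i(k)=C(n,i), n=16
C(16,5)=4368, C(16,6)=8008, C(16,7)=11440
Sum=23816


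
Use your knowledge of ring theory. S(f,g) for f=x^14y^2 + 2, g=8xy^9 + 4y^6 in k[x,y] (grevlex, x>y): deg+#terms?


LT(f)=x^14y^2, LT(g)=8xy^9
lcm(LM)=x^14y^9
S(f,g) (scaled by 8 to clear denominators) = 8y^7*f - x^13*g = -4x^13y^6 + 16y^7
2 terms, deg 19.
19+2=21


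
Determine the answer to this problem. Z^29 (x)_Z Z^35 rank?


rank(M(x)N) = rank(M)*rank(N)
29*35 = 1015


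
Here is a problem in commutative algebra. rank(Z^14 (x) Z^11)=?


rank(M(x)N) = rank(M)*rank(N)
14*11 = 154


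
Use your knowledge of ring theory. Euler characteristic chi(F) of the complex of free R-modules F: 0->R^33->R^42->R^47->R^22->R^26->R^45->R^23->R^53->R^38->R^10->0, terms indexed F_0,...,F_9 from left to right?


chi = sum (-1)^i * rank:
(-1)^0*33=33
(-1)^1*42=-42
(-1)^2*47=47
(-1)^3*22=-22
(-1)^4*26=26
(-1)^5*45=-45
(-1)^6*23=23
(-1)^7*53=-53
(-1)^8*38=38
(-1)^9*10=-10
chi=-5


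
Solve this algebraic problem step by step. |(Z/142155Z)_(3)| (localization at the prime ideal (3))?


3-primary part: 142155=3^7*65
Size=3^7=2187


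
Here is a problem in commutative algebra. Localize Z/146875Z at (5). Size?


5-primary part: 146875=5^5*47
Size=5^5=3125


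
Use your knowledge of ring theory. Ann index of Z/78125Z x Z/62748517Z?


Exponent = lcm of the cyclic orders; pairwise coprime => product.
5^7*13^7=78125*62748517=4902227890625


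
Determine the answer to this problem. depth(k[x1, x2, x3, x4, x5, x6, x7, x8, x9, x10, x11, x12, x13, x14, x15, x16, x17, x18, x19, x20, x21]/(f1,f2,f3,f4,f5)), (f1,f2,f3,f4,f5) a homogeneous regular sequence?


depth(R)=21
depth(R/I)=21-5=16


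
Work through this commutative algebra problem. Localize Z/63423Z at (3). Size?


3-primary part: 63423=3^7*29
Size=3^7=2187


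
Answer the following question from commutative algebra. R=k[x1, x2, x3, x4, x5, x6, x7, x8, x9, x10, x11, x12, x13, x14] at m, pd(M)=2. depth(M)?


pd+depth=depth(R)=14
depth=14-2=12


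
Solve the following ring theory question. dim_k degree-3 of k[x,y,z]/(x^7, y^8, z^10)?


Need i<7, j<8, k<10 with i+j+k=3.
For each i, j ranges over max(0,3-i-9)..min(7,3-i):
  i=0: j in [0,3] -> 4
  i=1: j in [0,2] -> 3
  i=2: j in [0,1] -> 2
  i=3: j in [0,0] -> 1
H(3) = 4+3+2+1 = 10


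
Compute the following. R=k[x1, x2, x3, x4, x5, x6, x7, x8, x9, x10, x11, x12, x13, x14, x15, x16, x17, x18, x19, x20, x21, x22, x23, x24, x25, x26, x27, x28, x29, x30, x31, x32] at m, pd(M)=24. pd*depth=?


pd+depth=32
depth=32-24=8
pd*depth=24*8=192


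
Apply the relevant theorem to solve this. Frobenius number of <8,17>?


gcd(8,17)=1 => F=ab-a-b=8*17-8-17=136-25=111


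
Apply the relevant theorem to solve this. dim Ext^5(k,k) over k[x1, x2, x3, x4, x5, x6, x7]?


C(n,i)=C(7,5)=21


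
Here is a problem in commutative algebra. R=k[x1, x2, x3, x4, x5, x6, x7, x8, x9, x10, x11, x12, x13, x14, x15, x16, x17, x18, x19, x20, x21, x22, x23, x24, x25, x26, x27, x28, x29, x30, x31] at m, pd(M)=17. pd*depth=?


pd+depth=31
depth=31-17=14
pd*depth=17*14=238


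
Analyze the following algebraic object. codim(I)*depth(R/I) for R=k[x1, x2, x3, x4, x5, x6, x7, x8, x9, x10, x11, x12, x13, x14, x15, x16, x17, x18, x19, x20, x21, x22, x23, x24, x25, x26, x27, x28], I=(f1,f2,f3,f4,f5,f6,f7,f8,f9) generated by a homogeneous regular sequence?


codim=9, depth=dim(R/I)=28-9=19
Product=9*19=171


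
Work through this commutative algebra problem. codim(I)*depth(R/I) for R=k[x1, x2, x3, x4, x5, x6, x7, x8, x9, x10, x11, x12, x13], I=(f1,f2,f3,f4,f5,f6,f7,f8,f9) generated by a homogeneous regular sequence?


codim=9, depth=dim(R/I)=13-9=4
Product=9*4=36


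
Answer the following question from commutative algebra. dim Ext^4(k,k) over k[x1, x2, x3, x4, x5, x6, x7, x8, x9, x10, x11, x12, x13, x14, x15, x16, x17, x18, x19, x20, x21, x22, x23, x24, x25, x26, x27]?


C(n,i)=C(27,4)=17550


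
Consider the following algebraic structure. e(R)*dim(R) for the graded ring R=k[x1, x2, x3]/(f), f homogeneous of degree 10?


e(R)=deg(f)=10, dim(R)=3-1=2
e*dim=10*2=20


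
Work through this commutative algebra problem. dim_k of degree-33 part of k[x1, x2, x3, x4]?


C(d+n-1,n-1)=C(36,3)=7140


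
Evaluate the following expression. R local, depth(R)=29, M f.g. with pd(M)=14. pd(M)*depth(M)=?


pd+depth=29
depth=29-14=15
pd*depth=14*15=210


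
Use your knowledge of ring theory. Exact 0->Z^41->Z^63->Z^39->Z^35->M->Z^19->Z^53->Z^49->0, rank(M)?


Alt sum=0:
(-1)^0*41 + (-1)^1*63 + (-1)^2*39 + (-1)^3*35 + (-1)^4*? + (-1)^5*19 + (-1)^6*53 + (-1)^7*49=0
rank(M)=33


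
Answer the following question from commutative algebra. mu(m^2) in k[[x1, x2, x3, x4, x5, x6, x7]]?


C(n+d-1,d)=C(8,2)=28


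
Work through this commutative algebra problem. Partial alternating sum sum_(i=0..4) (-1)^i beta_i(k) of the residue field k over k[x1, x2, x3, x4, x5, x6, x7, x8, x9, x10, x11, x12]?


Koszul resolution: beta_i(k)=C(n,i), n=12
sum_(i=0..p) (-1)^i C(n,i) = (-1)^p C(n-1,p)
(-1)^4*C(11,4) = (-1)^4*330 = 330


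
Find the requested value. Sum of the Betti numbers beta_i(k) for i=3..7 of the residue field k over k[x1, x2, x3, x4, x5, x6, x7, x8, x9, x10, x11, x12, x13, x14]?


Koszul resolution: beta_i(k)=C(n,i), n=14
C(14,3)=364, C(14,4)=1001, C(14,5)=2002, C(14,6)=3003, C(14,7)=3432
Sum=9802


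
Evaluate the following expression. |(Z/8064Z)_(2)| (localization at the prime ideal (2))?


2-primary part: 8064=2^7*63
Size=2^7=128


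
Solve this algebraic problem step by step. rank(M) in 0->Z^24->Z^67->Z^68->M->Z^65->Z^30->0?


Alt sum=0:
(-1)^0*24 + (-1)^1*67 + (-1)^2*68 + (-1)^3*? + (-1)^4*65 + (-1)^5*30=0
rank(M)=60
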